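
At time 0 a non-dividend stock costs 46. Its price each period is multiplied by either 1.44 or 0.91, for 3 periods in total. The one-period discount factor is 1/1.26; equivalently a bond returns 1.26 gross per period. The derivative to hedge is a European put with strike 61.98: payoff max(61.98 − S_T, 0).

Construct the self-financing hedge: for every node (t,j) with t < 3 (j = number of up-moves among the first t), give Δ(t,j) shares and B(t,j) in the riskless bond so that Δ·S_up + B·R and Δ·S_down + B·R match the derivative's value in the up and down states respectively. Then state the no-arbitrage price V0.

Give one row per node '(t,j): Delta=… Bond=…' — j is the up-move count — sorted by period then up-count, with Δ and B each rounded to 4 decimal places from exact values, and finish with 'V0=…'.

The replicating-portfolio and risk-neutral prices coincide; use p* = (1.26−0.91)/(1.44−0.91) = 0.6604 for the latter.
Payoff layer (t=3): V(3,0)=27.3157, V(3,1)=7.1267, V(3,2)=0.0000, V(3,3)=0.0000
(2,0): S=38.0926. Δ = (V_up−V_dn)/(S_up−S_dn) = (7.1267−27.3157)/(54.8533−34.6643) = -1.0000. V = [p*·7.1267 + (1−p*)·27.3157]/1.26 = 11.0979. B = V − Δ·S = 49.1905.
(2,1): S=60.2784. Δ = (V_up−V_dn)/(S_up−S_dn) = (0.0000−7.1267)/(86.8009−54.8533) = -0.2231. V = [p*·0.0000 + (1−p*)·7.1267]/1.26 = 1.9209. B = V − Δ·S = 15.3675.
(2,2): S=95.3856. Δ = (V_up−V_dn)/(S_up−S_dn) = (0.0000−0.0000)/(137.3553−86.8009) = 0.0000. V = [p*·0.0000 + (1−p*)·0.0000]/1.26 = 0.0000. B = V − Δ·S = 0.0000.
(1,0): S=41.8600. Δ = (V_up−V_dn)/(S_up−S_dn) = (1.9209−11.0979)/(60.2784−38.0926) = -0.4136. V = [p*·1.9209 + (1−p*)·11.0979]/1.26 = 3.9981. B = V − Δ·S = 21.3131.
(1,1): S=66.2400. Δ = (V_up−V_dn)/(S_up−S_dn) = (0.0000−1.9209)/(95.3856−60.2784) = -0.0547. V = [p*·0.0000 + (1−p*)·1.9209]/1.26 = 0.5178. B = V − Δ·S = 4.1422.
(0,0): S=46.0000. Δ = (V_up−V_dn)/(S_up−S_dn) = (0.5178−3.9981)/(66.2400−41.8600) = -0.1428. V = [p*·0.5178 + (1−p*)·3.9981]/1.26 = 1.3490. B = V − Δ·S = 7.9157.
Self-financing check: at every node Δ·S+B equals the discounted successor values.

(0,0): Delta=-0.1428 Bond=7.9157
(1,0): Delta=-0.4136 Bond=21.3131
(1,1): Delta=-0.0547 Bond=4.1422
(2,0): Delta=-1.0000 Bond=49.1905
(2,1): Delta=-0.2231 Bond=15.3675
(2,2): Delta=0.0000 Bond=0.0000
V0=1.3490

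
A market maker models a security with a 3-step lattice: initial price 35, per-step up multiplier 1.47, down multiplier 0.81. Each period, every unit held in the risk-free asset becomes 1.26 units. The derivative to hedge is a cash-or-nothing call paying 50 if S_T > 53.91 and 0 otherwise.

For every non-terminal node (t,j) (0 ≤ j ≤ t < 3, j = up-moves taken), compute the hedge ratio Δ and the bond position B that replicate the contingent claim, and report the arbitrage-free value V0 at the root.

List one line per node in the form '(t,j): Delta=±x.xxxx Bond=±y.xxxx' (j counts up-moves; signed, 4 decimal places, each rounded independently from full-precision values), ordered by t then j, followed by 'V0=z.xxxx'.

(0,0): Delta=0.5915 Bond=-1.6901
(1,0): Delta=1.4460 Bond=-26.3535
(1,1): Delta=0.3718 Bond=9.1749
(2,0): Delta=0.0000 Bond=0.0000
(2,1): Delta=1.8178 Bond=-48.7013
(2,2): Delta=0.0000 Bond=39.6825
V0=19.0141

Since d<R<u, set p* = (R−d)/(u−d) = 0.6818; price each node as the discounted p*-expectation of its children.
Terminal payoffs: V(3,0)=0.0000, V(3,1)=0.0000, V(3,2)=50.0000, V(3,3)=50.0000
(2,0): S=22.9635. Δ = (V_up−V_dn)/(S_up−S_dn) = (0.0000−0.0000)/(33.7563−18.6004) = 0.0000. V = [p*·0.0000 + (1−p*)·0.0000]/1.26 = 0.0000. B = V − Δ·S = 0.0000.
(2,1): S=41.6745. Δ = (V_up−V_dn)/(S_up−S_dn) = (50.0000−0.0000)/(61.2615−33.7563) = 1.8178. V = [p*·50.0000 + (1−p*)·0.0000]/1.26 = 27.0563. B = V − Δ·S = -48.7013.
(2,2): S=75.6315. Δ = (V_up−V_dn)/(S_up−S_dn) = (50.0000−50.0000)/(111.1783−61.2615) = 0.0000. V = [p*·50.0000 + (1−p*)·50.0000]/1.26 = 39.6825. B = V − Δ·S = 39.6825.
(1,0): S=28.3500. Δ = (V_up−V_dn)/(S_up−S_dn) = (27.0563−0.0000)/(41.6745−22.9635) = 1.4460. V = [p*·27.0563 + (1−p*)·0.0000]/1.26 = 14.6408. B = V − Δ·S = -26.3535.
(1,1): S=51.4500. Δ = (V_up−V_dn)/(S_up−S_dn) = (39.6825−27.0563)/(75.6315−41.6745) = 0.3718. V = [p*·39.6825 + (1−p*)·27.0563]/1.26 = 28.3056. B = V − Δ·S = 9.1749.
(0,0): S=35.0000. Δ = (V_up−V_dn)/(S_up−S_dn) = (28.3056−14.6408)/(51.4500−28.3500) = 0.5915. V = [p*·28.3056 + (1−p*)·14.6408]/1.26 = 19.0141. B = V − Δ·S = -1.6901.
Check: Δ(0,0)·S0 + B(0,0) = 19.0141 = V0.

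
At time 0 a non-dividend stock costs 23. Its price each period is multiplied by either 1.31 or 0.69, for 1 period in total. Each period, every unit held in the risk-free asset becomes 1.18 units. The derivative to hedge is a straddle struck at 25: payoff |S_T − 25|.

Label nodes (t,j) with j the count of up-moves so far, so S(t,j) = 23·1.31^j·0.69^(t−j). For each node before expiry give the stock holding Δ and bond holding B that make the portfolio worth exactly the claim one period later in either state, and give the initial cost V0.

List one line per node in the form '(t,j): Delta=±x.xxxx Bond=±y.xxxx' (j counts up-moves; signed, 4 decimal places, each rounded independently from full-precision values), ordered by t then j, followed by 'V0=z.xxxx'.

(0,0): Delta=-0.2805 Bond=11.5098
V0=5.0582

Under the risk-neutral measure, an up-move has probability p* = (R−d)/(u−d) = 0.7903 and values discount at R = 1.18.
Terminal values V(1,·): V(1,0)=9.1300, V(1,1)=5.1300
  t=0,j=0: stock 23.0000 → up 30.1300 (V=5.1300), down 15.8700 (V=9.1300). Price 5.0582; hedge Δ=-0.2805, bond B=11.5098.
Self-financing check: at every node Δ·S+B equals the discounted successor values.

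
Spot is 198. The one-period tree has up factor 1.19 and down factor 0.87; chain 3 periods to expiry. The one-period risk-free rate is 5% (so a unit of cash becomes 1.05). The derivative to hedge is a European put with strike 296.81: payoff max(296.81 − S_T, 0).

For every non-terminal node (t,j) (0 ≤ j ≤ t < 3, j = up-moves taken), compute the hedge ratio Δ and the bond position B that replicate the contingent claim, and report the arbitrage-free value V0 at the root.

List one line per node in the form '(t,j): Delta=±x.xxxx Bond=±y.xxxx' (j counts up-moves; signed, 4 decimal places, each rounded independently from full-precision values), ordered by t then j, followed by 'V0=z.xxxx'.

(0,0): Delta=-0.8331 Bond=229.0114
(1,0): Delta=-1.0000 Bond=269.2154
(1,1): Delta=-0.7382 Bond=218.0981
(2,0): Delta=-1.0000 Bond=282.6762
(2,1): Delta=-1.0000 Bond=282.6762
(2,2): Delta=-0.5893 Bond=187.2572
V0=64.0614

Under the risk-neutral measure, an up-move has probability p* = (R−d)/(u−d) = 0.5625 and values discount at R = 1.05.
Payoff layer (t=3): V(3,0)=166.4264, V(3,1)=118.4692, V(3,2)=52.8726, V(3,3)=0.0000
  t=2,j=0: stock 149.8662 → up 178.3408 (V=118.4692), down 130.3836 (V=166.4264). Price 132.8100; hedge Δ=-1.0000, bond B=282.6762.
  t=2,j=1: stock 204.9894 → up 243.9374 (V=52.8726), down 178.3408 (V=118.4692). Price 77.6868; hedge Δ=-1.0000, bond B=282.6762.
  t=2,j=2: stock 280.3878 → up 333.6615 (V=0.0000), down 243.9374 (V=52.8726). Price 22.0303; hedge Δ=-0.5893, bond B=187.2572.
  t=1,j=0: stock 172.2600 → up 204.9894 (V=77.6868), down 149.8662 (V=132.8100). Price 96.9554; hedge Δ=-1.0000, bond B=269.2154.
  t=1,j=1: stock 235.6200 → up 280.3878 (V=22.0303), down 204.9894 (V=77.6868). Price 44.1714; hedge Δ=-0.7382, bond B=218.0981.
  t=0,j=0: stock 198.0000 → up 235.6200 (V=44.1714), down 172.2600 (V=96.9554). Price 64.0614; hedge Δ=-0.8331, bond B=229.0114.
Root portfolio cost Δ·198+B reproduces V0=64.0614.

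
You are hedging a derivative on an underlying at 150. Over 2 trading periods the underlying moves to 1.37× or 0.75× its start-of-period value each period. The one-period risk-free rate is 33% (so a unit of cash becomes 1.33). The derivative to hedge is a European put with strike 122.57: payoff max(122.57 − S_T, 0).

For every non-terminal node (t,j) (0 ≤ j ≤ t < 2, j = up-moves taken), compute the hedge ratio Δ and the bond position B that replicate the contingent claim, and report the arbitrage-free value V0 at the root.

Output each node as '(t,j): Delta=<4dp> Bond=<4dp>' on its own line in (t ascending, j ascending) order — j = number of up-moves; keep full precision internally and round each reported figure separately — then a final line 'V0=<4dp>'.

(0,0): Delta=-0.0199 Bond=3.0782
(1,0): Delta=-0.5476 Bond=63.4576
(1,1): Delta=0.0000 Bond=0.0000
V0=0.0899

Risk-neutral probability p* = (R−d)/(u−d) = (1.33−0.75)/(1.37−0.75) = 0.9355.
Payoff layer (t=2): V(2,0)=38.1950, V(2,1)=0.0000, V(2,2)=0.0000
  t=1,j=0: stock 112.5000 → up 154.1250 (V=0.0000), down 84.3750 (V=38.1950). Price 1.8528; hedge Δ=-0.5476, bond B=63.4576.
  t=1,j=1: stock 205.5000 → up 281.5350 (V=0.0000), down 154.1250 (V=0.0000). Price 0.0000; hedge Δ=0.0000, bond B=0.0000.
  t=0,j=0: stock 150.0000 → up 205.5000 (V=0.0000), down 112.5000 (V=1.8528). Price 0.0899; hedge Δ=-0.0199, bond B=3.0782.
The time-0 hedge costs 0.0899, which is the no-arbitrage price.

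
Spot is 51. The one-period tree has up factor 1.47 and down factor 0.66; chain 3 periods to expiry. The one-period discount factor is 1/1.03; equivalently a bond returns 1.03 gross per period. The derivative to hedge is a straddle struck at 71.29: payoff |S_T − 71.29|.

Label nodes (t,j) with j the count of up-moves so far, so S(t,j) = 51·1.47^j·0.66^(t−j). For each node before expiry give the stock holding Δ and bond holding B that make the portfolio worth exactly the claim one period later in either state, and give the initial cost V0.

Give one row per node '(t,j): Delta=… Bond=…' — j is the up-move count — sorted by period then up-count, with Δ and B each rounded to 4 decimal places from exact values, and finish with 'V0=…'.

(0,0): Delta=-0.1172 Bond=36.9446
(1,0): Delta=-0.9530 Bond=66.1831
(1,1): Delta=0.3290 Bond=4.6007
(2,0): Delta=-1.0000 Bond=69.2136
(2,1): Delta=-0.9278 Bond=66.9259
(2,2): Delta=1.0000 Bond=-69.2136
V0=30.9650

Risk-neutral probability p* = (R−d)/(u−d) = (1.03−0.66)/(1.47−0.66) = 0.4568.
Payoff layer (t=3): V(3,0)=56.6277, V(3,1)=38.6331, V(3,2)=1.4459, V(3,3)=90.7127
  t=2,j=0: stock 22.2156 → up 32.6569 (V=38.6331), down 14.6623 (V=56.6277). Price 46.9980; hedge Δ=-1.0000, bond B=69.2136.
  t=2,j=1: stock 49.4802 → up 72.7359 (V=1.4459), down 32.6569 (V=38.6331). Price 21.0159; hedge Δ=-0.9278, bond B=66.9259.
  t=2,j=2: stock 110.2059 → up 162.0027 (V=90.7127), down 72.7359 (V=1.4459). Price 40.9923; hedge Δ=1.0000, bond B=-69.2136.
  t=1,j=0: stock 33.6600 → up 49.4802 (V=21.0159), down 22.2156 (V=46.9980). Price 34.1064; hedge Δ=-0.9530, bond B=66.1831.
  t=1,j=1: stock 74.9700 → up 110.2059 (V=40.9923), down 49.4802 (V=21.0159). Price 29.2630; hedge Δ=0.3290, bond B=4.6007.
  t=0,j=0: stock 51.0000 → up 74.9700 (V=29.2630), down 33.6600 (V=34.1064). Price 30.9650; hedge Δ=-0.1172, bond B=36.9446.
Root portfolio cost Δ·51+B reproduces V0=30.9650.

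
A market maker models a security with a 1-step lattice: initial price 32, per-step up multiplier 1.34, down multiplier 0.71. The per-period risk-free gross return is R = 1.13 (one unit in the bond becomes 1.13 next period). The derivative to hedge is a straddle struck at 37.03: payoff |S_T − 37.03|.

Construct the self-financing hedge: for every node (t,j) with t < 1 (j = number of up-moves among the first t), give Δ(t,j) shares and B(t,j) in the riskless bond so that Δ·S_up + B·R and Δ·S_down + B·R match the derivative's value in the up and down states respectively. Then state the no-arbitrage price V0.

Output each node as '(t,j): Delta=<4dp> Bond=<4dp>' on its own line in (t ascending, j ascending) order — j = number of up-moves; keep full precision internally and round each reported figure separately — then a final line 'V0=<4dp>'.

(0,0): Delta=-0.4196 Bond=21.1011
V0=7.6726

No-arbitrage ⇒ martingale measure with p* = (R−d)/(u−d) = 0.6667.
Terminal values V(1,·): V(1,0)=14.3100, V(1,1)=5.8500
  t=0,j=0: stock 32.0000 → up 42.8800 (V=5.8500), down 22.7200 (V=14.3100). Price 7.6726; hedge Δ=-0.4196, bond B=21.1011.
Self-financing check: at every node Δ·S+B equals the discounted successor values.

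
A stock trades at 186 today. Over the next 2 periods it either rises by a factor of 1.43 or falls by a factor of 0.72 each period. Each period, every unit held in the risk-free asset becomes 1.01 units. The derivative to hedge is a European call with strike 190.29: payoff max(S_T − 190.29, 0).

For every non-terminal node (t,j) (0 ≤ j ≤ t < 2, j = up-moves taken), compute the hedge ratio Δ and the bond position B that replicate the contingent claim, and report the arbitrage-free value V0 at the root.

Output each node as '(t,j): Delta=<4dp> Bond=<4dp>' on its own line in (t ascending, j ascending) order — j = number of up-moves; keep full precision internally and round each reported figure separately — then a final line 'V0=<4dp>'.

(0,0): Delta=0.5837 Bond=-76.9075
(1,0): Delta=0.0128 Bond=-1.2205
(1,1): Delta=1.0000 Bond=-188.4059
V0=31.6594

Under the risk-neutral measure, an up-move has probability p* = (R−d)/(u−d) = 0.4085 and values discount at R = 1.01.
Terminal values V(2,·): V(2,0)=0.0000, V(2,1)=1.2156, V(2,2)=190.0614
  t=1,j=0: stock 133.9200 → up 191.5056 (V=1.2156), down 96.4224 (V=0.0000). Price 0.4916; hedge Δ=0.0128, bond B=-1.2205.
  t=1,j=1: stock 265.9800 → up 380.3514 (V=190.0614), down 191.5056 (V=1.2156). Price 77.5741; hedge Δ=1.0000, bond B=-188.4059.
  t=0,j=0: stock 186.0000 → up 265.9800 (V=77.5741), down 133.9200 (V=0.4916). Price 31.6594; hedge Δ=0.5837, bond B=-76.9075.
Self-financing check: at every node Δ·S+B equals the discounted successor values.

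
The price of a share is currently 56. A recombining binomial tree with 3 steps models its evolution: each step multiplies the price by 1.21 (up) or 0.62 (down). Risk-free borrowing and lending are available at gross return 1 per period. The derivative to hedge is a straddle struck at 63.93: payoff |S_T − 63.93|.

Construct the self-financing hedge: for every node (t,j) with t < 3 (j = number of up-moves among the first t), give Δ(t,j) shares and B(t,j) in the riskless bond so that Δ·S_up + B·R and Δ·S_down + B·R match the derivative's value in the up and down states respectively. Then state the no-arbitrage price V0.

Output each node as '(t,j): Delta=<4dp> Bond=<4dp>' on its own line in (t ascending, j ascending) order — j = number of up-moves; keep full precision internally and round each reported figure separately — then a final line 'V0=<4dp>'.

Since d<R<u, set p* = (R−d)/(u−d) = 0.6441; price each node as the discounted p*-expectation of its children.
At expiry t=3: V(3,0)=50.5836, V(3,1)=37.8831, V(3,2)=13.0964, V(3,3)=35.2774
Node (2,0) S=21.5264: V=(p*·37.8831+(1−p*)·50.5836)/1=42.4036; Δ=(37.8831−50.5836)/(26.0469−13.3464)=-1.0000; B=V−Δ·S=63.9300
Node (2,1) S=42.0112: V=(p*·13.0964+(1−p*)·37.8831)/1=21.9188; Δ=(13.0964−37.8831)/(50.8336−26.0469)=-1.0000; B=V−Δ·S=63.9300
Node (2,2) S=81.9896: V=(p*·35.2774+(1−p*)·13.0964)/1=27.3825; Δ=(35.2774−13.0964)/(99.2074−50.8336)=0.4585; B=V−Δ·S=-10.2124
Node (1,0) S=34.7200: V=(p*·21.9188+(1−p*)·42.4036)/1=29.2100; Δ=(21.9188−42.4036)/(42.0112−21.5264)=-1.0000; B=V−Δ·S=63.9300
Node (1,1) S=67.7600: V=(p*·27.3825+(1−p*)·21.9188)/1=25.4378; Δ=(27.3825−21.9188)/(81.9896−42.0112)=0.1367; B=V−Δ·S=16.1773
Node (0,0) S=56.0000: V=(p*·25.4378+(1−p*)·29.2100)/1=26.7804; Δ=(25.4378−29.2100)/(67.7600−34.7200)=-0.1142; B=V−Δ·S=33.1740
Check: Δ(0,0)·S0 + B(0,0) = 26.7804 = V0.

(0,0): Delta=-0.1142 Bond=33.1740
(1,0): Delta=-1.0000 Bond=63.9300
(1,1): Delta=0.1367 Bond=16.1773
(2,0): Delta=-1.0000 Bond=63.9300
(2,1): Delta=-1.0000 Bond=63.9300
(2,2): Delta=0.4585 Bond=-10.2124
V0=26.7804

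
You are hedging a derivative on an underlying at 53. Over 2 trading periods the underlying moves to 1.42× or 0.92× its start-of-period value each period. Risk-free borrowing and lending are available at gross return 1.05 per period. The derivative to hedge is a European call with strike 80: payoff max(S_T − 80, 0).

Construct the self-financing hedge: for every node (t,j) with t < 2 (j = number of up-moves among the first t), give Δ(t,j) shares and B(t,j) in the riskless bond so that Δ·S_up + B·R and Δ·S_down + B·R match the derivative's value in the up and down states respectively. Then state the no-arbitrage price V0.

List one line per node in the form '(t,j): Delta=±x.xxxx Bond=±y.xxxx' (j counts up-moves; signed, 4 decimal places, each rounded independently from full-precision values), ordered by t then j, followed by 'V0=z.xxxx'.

(0,0): Delta=0.2511 Bond=-11.6592
(1,0): Delta=0.0000 Bond=0.0000
(1,1): Delta=0.7140 Bond=-47.0851
V0=1.6475

Risk-neutral probability p* = (R−d)/(u−d) = (1.05−0.92)/(1.42−0.92) = 0.2600.
Terminal values V(2,·): V(2,0)=0.0000, V(2,1)=0.0000, V(2,2)=26.8692
(1,0): S=48.7600. Δ = (V_up−V_dn)/(S_up−S_dn) = (0.0000−0.0000)/(69.2392−44.8592) = 0.0000. V = [p*·0.0000 + (1−p*)·0.0000]/1.05 = 0.0000. B = V − Δ·S = 0.0000.
(1,1): S=75.2600. Δ = (V_up−V_dn)/(S_up−S_dn) = (26.8692−0.0000)/(106.8692−69.2392) = 0.7140. V = [p*·26.8692 + (1−p*)·0.0000]/1.05 = 6.6533. B = V − Δ·S = -47.0851.
(0,0): S=53.0000. Δ = (V_up−V_dn)/(S_up−S_dn) = (6.6533−0.0000)/(75.2600−48.7600) = 0.2511. V = [p*·6.6533 + (1−p*)·0.0000]/1.05 = 1.6475. B = V − Δ·S = -11.6592.
Root portfolio cost Δ·53+B reproduces V0=1.6475.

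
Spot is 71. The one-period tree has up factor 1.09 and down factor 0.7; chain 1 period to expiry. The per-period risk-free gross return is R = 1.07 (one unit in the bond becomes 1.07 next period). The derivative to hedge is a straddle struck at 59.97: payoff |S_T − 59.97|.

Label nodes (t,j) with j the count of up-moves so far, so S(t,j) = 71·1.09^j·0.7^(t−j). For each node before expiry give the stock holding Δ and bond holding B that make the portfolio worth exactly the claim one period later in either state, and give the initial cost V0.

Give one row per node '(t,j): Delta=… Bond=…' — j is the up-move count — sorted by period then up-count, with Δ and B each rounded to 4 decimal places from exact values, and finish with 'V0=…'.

(0,0): Delta=0.2582 Bond=-2.3956
V0=15.9377

Risk-neutral probability p* = (R−d)/(u−d) = (1.07−0.7)/(1.09−0.7) = 0.9487.
Terminal payoffs: V(1,0)=10.2700, V(1,1)=17.4200
(0,0): S=71.0000. Δ = (V_up−V_dn)/(S_up−S_dn) = (17.4200−10.2700)/(77.3900−49.7000) = 0.2582. V = [p*·17.4200 + (1−p*)·10.2700]/1.07 = 15.9377. B = V − Δ·S = -2.3956.
Self-financing check: at every node Δ·S+B equals the discounted successor values.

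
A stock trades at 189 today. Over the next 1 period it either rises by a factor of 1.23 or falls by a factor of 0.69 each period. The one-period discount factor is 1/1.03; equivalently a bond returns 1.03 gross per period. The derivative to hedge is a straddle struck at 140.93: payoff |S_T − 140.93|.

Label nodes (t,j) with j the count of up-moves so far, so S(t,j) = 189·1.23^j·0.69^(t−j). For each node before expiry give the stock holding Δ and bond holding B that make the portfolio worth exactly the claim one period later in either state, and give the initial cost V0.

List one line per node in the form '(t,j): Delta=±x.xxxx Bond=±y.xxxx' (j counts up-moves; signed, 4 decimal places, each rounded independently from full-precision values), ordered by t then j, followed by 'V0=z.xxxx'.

(0,0): Delta=0.7938 Bond=-90.2967
V0=59.7404

Since d<R<u, set p* = (R−d)/(u−d) = 0.6296; price each node as the discounted p*-expectation of its children.
Terminal values V(1,·): V(1,0)=10.5200, V(1,1)=91.5400
  t=0,j=0: stock 189.0000 → up 232.4700 (V=91.5400), down 130.4100 (V=10.5200). Price 59.7404; hedge Δ=0.7938, bond B=-90.2967.
Root portfolio cost Δ·189+B reproduces V0=59.7404.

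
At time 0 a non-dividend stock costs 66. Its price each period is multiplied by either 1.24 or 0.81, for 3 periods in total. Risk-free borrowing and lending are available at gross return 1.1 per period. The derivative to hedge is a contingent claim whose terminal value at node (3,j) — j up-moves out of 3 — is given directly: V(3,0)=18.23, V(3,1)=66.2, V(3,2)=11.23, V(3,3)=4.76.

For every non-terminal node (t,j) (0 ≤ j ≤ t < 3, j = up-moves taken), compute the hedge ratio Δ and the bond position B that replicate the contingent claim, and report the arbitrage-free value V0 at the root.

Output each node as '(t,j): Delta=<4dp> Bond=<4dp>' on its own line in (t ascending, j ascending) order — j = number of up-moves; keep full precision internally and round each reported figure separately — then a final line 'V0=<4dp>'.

Risk-neutral probability p* = (R−d)/(u−d) = (1.1−0.81)/(1.24−0.81) = 0.6744.
Payoff layer (t=3): V(3,0)=18.2300, V(3,1)=66.2000, V(3,2)=11.2300, V(3,3)=4.7600
  t=2,j=0: stock 43.3026 → up 53.6952 (V=66.2000), down 35.0751 (V=18.2300). Price 45.9835; hedge Δ=2.5762, bond B=-65.5746.
  t=2,j=1: stock 66.2904 → up 82.2001 (V=11.2300), down 53.6952 (V=66.2000). Price 26.4793; hedge Δ=-1.9284, bond B=154.3165.
  t=2,j=2: stock 101.4816 → up 125.8372 (V=4.7600), down 82.2001 (V=11.2300). Price 6.2423; hedge Δ=-0.1483, bond B=21.2888.
  t=1,j=0: stock 53.4600 → up 66.2904 (V=26.4793), down 43.3026 (V=45.9835). Price 29.8450; hedge Δ=-0.8485, bond B=75.2037.
  t=1,j=1: stock 81.8400 → up 101.4816 (V=6.2423), down 66.2904 (V=26.4793). Price 11.6646; hedge Δ=-0.5751, bond B=58.7274.
  t=0,j=0: stock 66.0000 → up 81.8400 (V=11.6646), down 53.4600 (V=29.8450). Price 15.9853; hedge Δ=-0.6406, bond B=58.2652.
Self-financing check: at every node Δ·S+B equals the discounted successor values.

(0,0): Delta=-0.6406 Bond=58.2652
(1,0): Delta=-0.8485 Bond=75.2037
(1,1): Delta=-0.5751 Bond=58.7274
(2,0): Delta=2.5762 Bond=-65.5746
(2,1): Delta=-1.9284 Bond=154.3165
(2,2): Delta=-0.1483 Bond=21.2888
V0=15.9853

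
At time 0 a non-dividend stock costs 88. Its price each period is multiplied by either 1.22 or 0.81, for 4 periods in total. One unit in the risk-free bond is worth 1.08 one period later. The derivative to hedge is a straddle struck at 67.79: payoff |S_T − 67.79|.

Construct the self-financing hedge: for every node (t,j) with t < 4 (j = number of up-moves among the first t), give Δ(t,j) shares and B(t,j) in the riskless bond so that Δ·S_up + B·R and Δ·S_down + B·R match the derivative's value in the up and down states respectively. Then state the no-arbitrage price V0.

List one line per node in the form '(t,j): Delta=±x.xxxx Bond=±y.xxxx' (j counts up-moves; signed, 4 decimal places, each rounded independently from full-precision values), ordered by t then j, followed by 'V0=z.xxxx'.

Since d<R<u, set p* = (R−d)/(u−d) = 0.6585; price each node as the discounted p*-expectation of its children.
Terminal values V(4,·): V(4,0)=29.9089, V(4,1)=10.7345, V(4,2)=18.1455, V(4,3)=61.6436, V(4,4)=127.1594
  t=3,j=0: stock 46.7668 → up 57.0555 (V=10.7345), down 37.8811 (V=29.9089). Price 16.0017; hedge Δ=-1.0000, bond B=62.7685.
  t=3,j=1: stock 70.4389 → up 85.9355 (V=18.1455), down 57.0555 (V=10.7345). Price 14.4582; hedge Δ=0.2566, bond B=-3.6173.
  t=3,j=2: stock 106.0932 → up 129.4336 (V=61.6436), down 85.9355 (V=18.1455). Price 43.3246; hedge Δ=1.0000, bond B=-62.7685.
  t=3,j=3: stock 159.7946 → up 194.9494 (V=127.1594), down 129.4336 (V=61.6436). Price 97.0261; hedge Δ=1.0000, bond B=-62.7685.
  t=2,j=0: stock 57.7368 → up 70.4389 (V=14.4582), down 46.7668 (V=16.0017). Price 13.8752; hedge Δ=-0.0652, bond B=17.6398.
  t=2,j=1: stock 86.9616 → up 106.0932 (V=43.3246), down 70.4389 (V=14.4582). Price 30.9887; hedge Δ=0.8096, bond B=-39.4172.
  t=2,j=2: stock 130.9792 → up 159.7946 (V=97.0261), down 106.0932 (V=43.3246). Price 72.8602; hedge Δ=1.0000, bond B=-58.1190.
  t=1,j=0: stock 71.2800 → up 86.9616 (V=30.9887), down 57.7368 (V=13.8752). Price 23.2825; hedge Δ=0.5856, bond B=-18.4577.
  t=1,j=1: stock 107.3600 → up 130.9792 (V=72.8602), down 86.9616 (V=30.9887). Price 54.2246; hedge Δ=0.9512, bond B=-47.9009.
  t=0,j=0: stock 88.0000 → up 107.3600 (V=54.2246), down 71.2800 (V=23.2825). Price 40.4250; hedge Δ=0.8576, bond B=-35.0436.
Each (Δ,B) replicates both successor values, so the strategy is self-financing and V0 is arbitrage-free.

(0,0): Delta=0.8576 Bond=-35.0436
(1,0): Delta=0.5856 Bond=-18.4577
(1,1): Delta=0.9512 Bond=-47.9009
(2,0): Delta=-0.0652 Bond=17.6398
(2,1): Delta=0.8096 Bond=-39.4172
(2,2): Delta=1.0000 Bond=-58.1190
(3,0): Delta=-1.0000 Bond=62.7685
(3,1): Delta=0.2566 Bond=-3.6173
(3,2): Delta=1.0000 Bond=-62.7685
(3,3): Delta=1.0000 Bond=-62.7685
V0=40.4250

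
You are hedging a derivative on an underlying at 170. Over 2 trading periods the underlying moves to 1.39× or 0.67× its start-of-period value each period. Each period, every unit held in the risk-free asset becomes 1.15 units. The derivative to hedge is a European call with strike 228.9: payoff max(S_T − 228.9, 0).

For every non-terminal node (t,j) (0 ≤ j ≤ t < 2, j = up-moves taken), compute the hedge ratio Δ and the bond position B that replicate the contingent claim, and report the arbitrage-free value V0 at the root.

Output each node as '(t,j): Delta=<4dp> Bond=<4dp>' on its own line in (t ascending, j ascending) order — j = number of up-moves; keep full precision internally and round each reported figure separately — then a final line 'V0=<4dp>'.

No-arbitrage ⇒ martingale measure with p* = (R−d)/(u−d) = 0.6667.
Terminal payoffs: V(2,0)=0.0000, V(2,1)=0.0000, V(2,2)=99.5570
Node (1,0) S=113.9000: V=(p*·0.0000+(1−p*)·0.0000)/1.15=0.0000; Δ=(0.0000−0.0000)/(158.3210−76.3130)=0.0000; B=V−Δ·S=0.0000
Node (1,1) S=236.3000: V=(p*·99.5570+(1−p*)·0.0000)/1.15=57.7142; Δ=(99.5570−0.0000)/(328.4570−158.3210)=0.5852; B=V−Δ·S=-80.5594
Node (0,0) S=170.0000: V=(p*·57.7142+(1−p*)·0.0000)/1.15=33.4575; Δ=(57.7142−0.0000)/(236.3000−113.9000)=0.4715; B=V−Δ·S=-46.7011
Root portfolio cost Δ·170+B reproduces V0=33.4575.

(0,0): Delta=0.4715 Bond=-46.7011
(1,0): Delta=0.0000 Bond=0.0000
(1,1): Delta=0.5852 Bond=-80.5594
V0=33.4575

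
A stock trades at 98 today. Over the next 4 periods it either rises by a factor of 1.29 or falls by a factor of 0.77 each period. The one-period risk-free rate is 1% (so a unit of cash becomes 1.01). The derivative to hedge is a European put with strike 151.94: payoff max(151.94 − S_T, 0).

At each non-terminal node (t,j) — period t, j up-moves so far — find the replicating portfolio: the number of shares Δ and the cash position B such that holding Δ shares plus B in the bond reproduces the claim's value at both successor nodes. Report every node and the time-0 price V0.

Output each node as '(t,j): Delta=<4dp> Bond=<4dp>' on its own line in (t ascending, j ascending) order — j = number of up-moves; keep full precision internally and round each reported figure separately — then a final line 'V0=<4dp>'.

(0,0): Delta=-0.7293 Bond=126.7355
(1,0): Delta=-0.9465 Bond=144.3949
(1,1): Delta=-0.5780 Bond=108.8787
(2,0): Delta=-1.0000 Bond=148.9462
(2,1): Delta=-0.9093 Bond=142.2136
(2,2): Delta=-0.3473 Bond=72.3471
(3,0): Delta=-1.0000 Bond=150.4356
(3,1): Delta=-1.0000 Bond=150.4356
(3,2): Delta=-0.8461 Bond=135.7025
(3,3): Delta=0.0000 Bond=0.0000
V0=55.2648

Risk-neutral probability p* = (R−d)/(u−d) = (1.01−0.77)/(1.29−0.77) = 0.4615.
Payoff layer (t=4): V(4,0)=117.4900, V(4,1)=94.2251, V(4,2)=55.2488, V(4,3)=0.0000, V(4,4)=0.0000
Node (3,0) S=44.7402: V=(p*·94.2251+(1−p*)·117.4900)/1.01=105.6954; Δ=(94.2251−117.4900)/(57.7149−34.4500)=-1.0000; B=V−Δ·S=150.4356
Node (3,1) S=74.9544: V=(p*·55.2488+(1−p*)·94.2251)/1.01=75.4812; Δ=(55.2488−94.2251)/(96.6912−57.7149)=-1.0000; B=V−Δ·S=150.4356
Node (3,2) S=125.5730: V=(p*·0.0000+(1−p*)·55.2488)/1.01=29.4548; Δ=(0.0000−55.2488)/(161.9892−96.6912)=-0.8461; B=V−Δ·S=135.7025
Node (3,3) S=210.3755: V=(p*·0.0000+(1−p*)·0.0000)/1.01=0.0000; Δ=(0.0000−0.0000)/(271.3844−161.9892)=0.0000; B=V−Δ·S=0.0000
Node (2,0) S=58.1042: V=(p*·75.4812+(1−p*)·105.6954)/1.01=90.8420; Δ=(75.4812−105.6954)/(74.9544−44.7402)=-1.0000; B=V−Δ·S=148.9462
Node (2,1) S=97.3434: V=(p*·29.4548+(1−p*)·75.4812)/1.01=53.7013; Δ=(29.4548−75.4812)/(125.5730−74.9544)=-0.9093; B=V−Δ·S=142.2136
Node (2,2) S=163.0818: V=(p*·0.0000+(1−p*)·29.4548)/1.01=15.7032; Δ=(0.0000−29.4548)/(210.3755−125.5730)=-0.3473; B=V−Δ·S=72.3471
Node (1,0) S=75.4600: V=(p*·53.7013+(1−p*)·90.8420)/1.01=72.9704; Δ=(53.7013−90.8420)/(97.3434−58.1042)=-0.9465; B=V−Δ·S=144.3949
Node (1,1) S=126.4200: V=(p*·15.7032+(1−p*)·53.7013)/1.01=35.8057; Δ=(15.7032−53.7013)/(163.0818−97.3434)=-0.5780; B=V−Δ·S=108.8787
Node (0,0) S=98.0000: V=(p*·35.8057+(1−p*)·72.9704)/1.01=55.2648; Δ=(35.8057−72.9704)/(126.4200−75.4600)=-0.7293; B=V−Δ·S=126.7355
Each (Δ,B) replicates both successor values, so the strategy is self-financing and V0 is arbitrage-free.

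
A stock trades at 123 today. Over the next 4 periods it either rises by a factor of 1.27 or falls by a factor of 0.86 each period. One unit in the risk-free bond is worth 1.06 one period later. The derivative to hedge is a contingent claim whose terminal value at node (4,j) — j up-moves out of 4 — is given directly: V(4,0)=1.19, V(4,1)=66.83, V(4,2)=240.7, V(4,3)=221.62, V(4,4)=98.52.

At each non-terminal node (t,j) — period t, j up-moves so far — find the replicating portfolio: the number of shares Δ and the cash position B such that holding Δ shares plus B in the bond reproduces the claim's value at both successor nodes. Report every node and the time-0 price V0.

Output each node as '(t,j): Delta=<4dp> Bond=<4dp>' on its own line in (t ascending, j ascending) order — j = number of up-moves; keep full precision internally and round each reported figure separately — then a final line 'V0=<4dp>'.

Since d<R<u, set p* = (R−d)/(u−d) = 0.4878; price each node as the discounted p*-expectation of its children.
Payoff layer (t=4): V(4,0)=1.1900, V(4,1)=66.8300, V(4,2)=240.7000, V(4,3)=221.6200, V(4,4)=98.5200
Node (3,0) S=78.2349: V=(p*·66.8300+(1−p*)·1.1900)/1.06=31.3297; Δ=(66.8300−1.1900)/(99.3583−67.2820)=2.0464; B=V−Δ·S=-128.7678
Node (3,1) S=115.5329: V=(p*·240.7000+(1−p*)·66.8300)/1.06=143.0610; Δ=(240.7000−66.8300)/(146.7268−99.3583)=3.6706; B=V−Δ·S=-281.0122
Node (3,2) S=170.6126: V=(p*·221.6200+(1−p*)·240.7000)/1.06=218.2950; Δ=(221.6200−240.7000)/(216.6780−146.7268)=-0.2728; B=V−Δ·S=264.8316
Node (3,3) S=251.9511: V=(p*·98.5200+(1−p*)·221.6200)/1.06=152.4257; Δ=(98.5200−221.6200)/(319.9779−216.6780)=-1.1917; B=V−Δ·S=452.6696
Node (2,0) S=90.9708: V=(p*·143.0610+(1−p*)·31.3297)/1.06=80.9743; Δ=(143.0610−31.3297)/(115.5329−78.2349)=2.9956; B=V−Δ·S=-191.5409
Node (2,1) S=134.3406: V=(p*·218.2950+(1−p*)·143.0610)/1.06=169.5854; Δ=(218.2950−143.0610)/(170.6126−115.5329)=1.3659; B=V−Δ·S=-13.9122
Node (2,2) S=198.3867: V=(p*·152.4257+(1−p*)·218.2950)/1.06=175.6261; Δ=(152.4257−218.2950)/(251.9511−170.6126)=-0.8098; B=V−Δ·S=336.2829
Node (1,0) S=105.7800: V=(p*·169.5854+(1−p*)·80.9743)/1.06=117.1691; Δ=(169.5854−80.9743)/(134.3406−90.9708)=2.0432; B=V−Δ·S=-98.9554
Node (1,1) S=156.2100: V=(p*·175.6261+(1−p*)·169.5854)/1.06=162.7661; Δ=(175.6261−169.5854)/(198.3867−134.3406)=0.0943; B=V−Δ·S=148.0327
Node (0,0) S=123.0000: V=(p*·162.7661+(1−p*)·117.1691)/1.06=131.5203; Δ=(162.7661−117.1691)/(156.2100−105.7800)=0.9042; B=V−Δ·S=20.3081
Root portfolio cost Δ·123+B reproduces V0=131.5203.

(0,0): Delta=0.9042 Bond=20.3081
(1,0): Delta=2.0432 Bond=-98.9554
(1,1): Delta=0.0943 Bond=148.0327
(2,0): Delta=2.9956 Bond=-191.5409
(2,1): Delta=1.3659 Bond=-13.9122
(2,2): Delta=-0.8098 Bond=336.2829
(3,0): Delta=2.0464 Bond=-128.7678
(3,1): Delta=3.6706 Bond=-281.0122
(3,2): Delta=-0.2728 Bond=264.8316
(3,3): Delta=-1.1917 Bond=452.6696
V0=131.5203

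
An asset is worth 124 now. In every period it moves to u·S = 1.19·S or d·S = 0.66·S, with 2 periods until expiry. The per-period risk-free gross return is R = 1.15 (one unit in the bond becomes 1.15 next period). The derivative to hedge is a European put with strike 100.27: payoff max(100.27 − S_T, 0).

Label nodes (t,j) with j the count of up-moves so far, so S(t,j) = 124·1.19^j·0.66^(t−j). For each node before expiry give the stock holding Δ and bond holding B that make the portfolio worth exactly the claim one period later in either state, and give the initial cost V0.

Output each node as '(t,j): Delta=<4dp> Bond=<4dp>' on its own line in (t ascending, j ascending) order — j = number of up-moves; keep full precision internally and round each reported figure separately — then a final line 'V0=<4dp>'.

(0,0): Delta=-0.0785 Bond=10.2433
(1,0): Delta=-1.0000 Bond=87.1913
(1,1): Delta=-0.0368 Bond=5.6238
V0=0.5032

Since d<R<u, set p* = (R−d)/(u−d) = 0.9245; price each node as the discounted p*-expectation of its children.
Terminal values V(2,·): V(2,0)=46.2556, V(2,1)=2.8804, V(2,2)=0.0000
  t=1,j=0: stock 81.8400 → up 97.3896 (V=2.8804), down 54.0144 (V=46.2556). Price 5.3513; hedge Δ=-1.0000, bond B=87.1913.
  t=1,j=1: stock 147.5600 → up 175.5964 (V=0.0000), down 97.3896 (V=2.8804). Price 0.1890; hedge Δ=-0.0368, bond B=5.6238.
  t=0,j=0: stock 124.0000 → up 147.5600 (V=0.1890), down 81.8400 (V=5.3513). Price 0.5032; hedge Δ=-0.0785, bond B=10.2433.
Self-financing check: at every node Δ·S+B equals the discounted successor values.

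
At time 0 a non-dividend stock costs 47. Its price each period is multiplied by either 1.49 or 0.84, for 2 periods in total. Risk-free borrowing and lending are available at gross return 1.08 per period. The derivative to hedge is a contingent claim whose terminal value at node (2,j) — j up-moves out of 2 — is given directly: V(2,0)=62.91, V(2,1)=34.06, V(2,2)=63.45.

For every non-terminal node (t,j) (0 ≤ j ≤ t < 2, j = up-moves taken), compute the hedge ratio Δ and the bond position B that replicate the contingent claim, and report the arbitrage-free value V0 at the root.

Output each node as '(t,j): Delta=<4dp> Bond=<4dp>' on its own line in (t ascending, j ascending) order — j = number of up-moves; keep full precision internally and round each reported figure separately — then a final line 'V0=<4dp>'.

(0,0): Delta=-0.2226 Bond=52.9415
(1,0): Delta=-1.1242 Bond=92.7714
(1,1): Delta=0.6457 Bond=-3.6305
V0=42.4771

The replicating-portfolio and risk-neutral prices coincide; use p* = (1.08−0.84)/(1.49−0.84) = 0.3692 for the latter.
Payoff layer (t=2): V(2,0)=62.9100, V(2,1)=34.0600, V(2,2)=63.4500
  t=1,j=0: stock 39.4800 → up 58.8252 (V=34.0600), down 33.1632 (V=62.9100). Price 48.3868; hedge Δ=-1.1242, bond B=92.7714.
  t=1,j=1: stock 70.0300 → up 104.3447 (V=63.4500), down 58.8252 (V=34.0600). Price 41.5849; hedge Δ=0.6457, bond B=-3.6305.
  t=0,j=0: stock 47.0000 → up 70.0300 (V=41.5849), down 39.4800 (V=48.3868). Price 42.4771; hedge Δ=-0.2226, bond B=52.9415.
Check: Δ(0,0)·S0 + B(0,0) = 42.4771 = V0.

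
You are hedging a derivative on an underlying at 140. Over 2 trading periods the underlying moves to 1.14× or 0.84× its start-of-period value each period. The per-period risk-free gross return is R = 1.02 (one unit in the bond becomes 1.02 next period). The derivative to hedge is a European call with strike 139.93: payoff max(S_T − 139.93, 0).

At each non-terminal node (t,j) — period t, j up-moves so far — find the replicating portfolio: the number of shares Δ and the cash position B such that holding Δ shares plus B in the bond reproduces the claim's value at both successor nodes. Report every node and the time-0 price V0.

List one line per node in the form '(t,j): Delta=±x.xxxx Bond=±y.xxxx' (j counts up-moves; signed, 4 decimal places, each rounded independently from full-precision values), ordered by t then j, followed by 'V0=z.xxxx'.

Since d<R<u, set p* = (R−d)/(u−d) = 0.6000; price each node as the discounted p*-expectation of its children.
Terminal payoffs: V(2,0)=0.0000, V(2,1)=0.0000, V(2,2)=42.0140
Node (1,0) S=117.6000: V=(p*·0.0000+(1−p*)·0.0000)/1.02=0.0000; Δ=(0.0000−0.0000)/(134.0640−98.7840)=0.0000; B=V−Δ·S=0.0000
Node (1,1) S=159.6000: V=(p*·42.0140+(1−p*)·0.0000)/1.02=24.7141; Δ=(42.0140−0.0000)/(181.9440−134.0640)=0.8775; B=V−Δ·S=-115.3325
Node (0,0) S=140.0000: V=(p*·24.7141+(1−p*)·0.0000)/1.02=14.5377; Δ=(24.7141−0.0000)/(159.6000−117.6000)=0.5884; B=V−Δ·S=-67.8427
The time-0 hedge costs 14.5377, which is the no-arbitrage price.

(0,0): Delta=0.5884 Bond=-67.8427
(1,0): Delta=0.0000 Bond=0.0000
(1,1): Delta=0.8775 Bond=-115.3325
V0=14.5377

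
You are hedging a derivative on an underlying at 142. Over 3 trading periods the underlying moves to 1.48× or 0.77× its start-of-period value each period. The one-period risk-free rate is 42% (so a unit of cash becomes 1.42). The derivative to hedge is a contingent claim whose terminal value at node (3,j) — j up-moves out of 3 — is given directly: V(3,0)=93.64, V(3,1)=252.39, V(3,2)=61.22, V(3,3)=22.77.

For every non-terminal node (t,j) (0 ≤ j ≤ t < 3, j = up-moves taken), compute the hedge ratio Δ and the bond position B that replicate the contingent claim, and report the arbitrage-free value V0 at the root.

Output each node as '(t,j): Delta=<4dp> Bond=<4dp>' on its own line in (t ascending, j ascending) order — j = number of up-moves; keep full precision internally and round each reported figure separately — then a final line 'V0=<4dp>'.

(0,0): Delta=-0.2984 Bond=54.7730
(1,0): Delta=-1.4659 Bond=205.4305
(1,1): Delta=-0.2424 Bond=65.9944
(2,0): Delta=2.6557 Bond=-55.2996
(2,1): Delta=-1.6639 Bond=323.7431
(2,2): Delta=-0.1741 Bond=72.4784
V0=12.3936

No-arbitrage ⇒ martingale measure with p* = (R−d)/(u−d) = 0.9155.
Payoff layer (t=3): V(3,0)=93.6400, V(3,1)=252.3900, V(3,2)=61.2200, V(3,3)=22.7700
Node (2,0) S=84.1918: V=(p*·252.3900+(1−p*)·93.6400)/1.42=168.2919; Δ=(252.3900−93.6400)/(124.6039−64.8277)=2.6557; B=V−Δ·S=-55.2996
Node (2,1) S=161.8232: V=(p*·61.2200+(1−p*)·252.3900)/1.42=54.4896; Δ=(61.2200−252.3900)/(239.4983−124.6039)=-1.6639; B=V−Δ·S=323.7431
Node (2,2) S=311.0368: V=(p*·22.7700+(1−p*)·61.2200)/1.42=18.3234; Δ=(22.7700−61.2200)/(460.3345−239.4983)=-0.1741; B=V−Δ·S=72.4784
Node (1,0) S=109.3400: V=(p*·54.4896+(1−p*)·168.2919)/1.42=45.1456; Δ=(54.4896−168.2919)/(161.8232−84.1918)=-1.4659; B=V−Δ·S=205.4305
Node (1,1) S=210.1600: V=(p*·18.3234+(1−p*)·54.4896)/1.42=15.0562; Δ=(18.3234−54.4896)/(311.0368−161.8232)=-0.2424; B=V−Δ·S=65.9944
Node (0,0) S=142.0000: V=(p*·15.0562+(1−p*)·45.1456)/1.42=12.3936; Δ=(15.0562−45.1456)/(210.1600−109.3400)=-0.2984; B=V−Δ·S=54.7730
Root portfolio cost Δ·142+B reproduces V0=12.3936.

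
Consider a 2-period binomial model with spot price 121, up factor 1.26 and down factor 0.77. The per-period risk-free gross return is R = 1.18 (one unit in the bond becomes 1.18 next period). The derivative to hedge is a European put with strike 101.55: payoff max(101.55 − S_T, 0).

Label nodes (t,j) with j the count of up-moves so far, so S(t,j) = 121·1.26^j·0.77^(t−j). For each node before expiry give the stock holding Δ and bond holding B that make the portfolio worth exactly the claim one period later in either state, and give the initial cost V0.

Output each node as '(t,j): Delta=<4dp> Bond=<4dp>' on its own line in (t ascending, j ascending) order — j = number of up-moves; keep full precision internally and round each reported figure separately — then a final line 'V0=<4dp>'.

Under the risk-neutral measure, an up-move has probability p* = (R−d)/(u−d) = 0.8367 and values discount at R = 1.18.
At expiry t=2: V(2,0)=29.8091, V(2,1)=0.0000, V(2,2)=0.0000
  t=1,j=0: stock 93.1700 → up 117.3942 (V=0.0000), down 71.7409 (V=29.8091). Price 4.1244; hedge Δ=-0.6529, bond B=64.9593.
  t=1,j=1: stock 152.4600 → up 192.0996 (V=0.0000), down 117.3942 (V=0.0000). Price 0.0000; hedge Δ=0.0000, bond B=0.0000.
  t=0,j=0: stock 121.0000 → up 152.4600 (V=0.0000), down 93.1700 (V=4.1244). Price 0.5707; hedge Δ=-0.0696, bond B=8.9878.
Each (Δ,B) replicates both successor values, so the strategy is self-financing and V0 is arbitrage-free.

(0,0): Delta=-0.0696 Bond=8.9878
(1,0): Delta=-0.6529 Bond=64.9593
(1,1): Delta=0.0000 Bond=0.0000
V0=0.5707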